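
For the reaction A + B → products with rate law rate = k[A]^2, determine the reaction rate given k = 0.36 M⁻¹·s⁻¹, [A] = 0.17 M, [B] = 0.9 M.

0.0104 M/s

Step 1: The rate law is rate = k[A]^2
Step 2: Note that the rate does not depend on [B] (zero order in B).
Step 3: rate = 0.36 × (0.17)^2 = 0.010404 M/s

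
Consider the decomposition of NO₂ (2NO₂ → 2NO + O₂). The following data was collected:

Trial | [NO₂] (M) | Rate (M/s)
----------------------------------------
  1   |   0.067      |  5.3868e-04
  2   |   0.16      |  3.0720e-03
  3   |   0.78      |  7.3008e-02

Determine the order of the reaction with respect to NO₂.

second order (2)

Step 1: Compare trials to find order n where rate₂/rate₁ = ([NO₂]₂/[NO₂]₁)^n
Step 2: rate₂/rate₁ = 3.0720e-03/5.3868e-04 = 5.703
Step 3: [NO₂]₂/[NO₂]₁ = 0.16/0.067 = 2.388
Step 4: n = ln(5.703)/ln(2.388) = 2.00 ≈ 2
Step 5: The reaction is second order in NO₂.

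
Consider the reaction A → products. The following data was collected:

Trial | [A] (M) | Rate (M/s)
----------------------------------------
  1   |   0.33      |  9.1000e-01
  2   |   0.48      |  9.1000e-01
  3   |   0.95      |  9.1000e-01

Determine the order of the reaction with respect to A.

zeroth order (0)

Step 1: Compare trials - when concentration changes, rate stays constant.
Step 2: rate₂/rate₁ = 9.1000e-01/9.1000e-01 = 1
Step 3: [A]₂/[A]₁ = 0.48/0.33 = 1.455
Step 4: Since rate ratio ≈ (conc ratio)^0, the reaction is zeroth order.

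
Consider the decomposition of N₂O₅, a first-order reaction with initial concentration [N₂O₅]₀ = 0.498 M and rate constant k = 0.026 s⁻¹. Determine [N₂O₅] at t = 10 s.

0.384 M

Step 1: For a first-order reaction: [N₂O₅] = [N₂O₅]₀ × e^(-kt)
Step 2: [N₂O₅] = 0.498 × e^(-0.026 × 10)
Step 3: [N₂O₅] = 0.498 × e^(-0.26)
Step 4: [N₂O₅] = 0.498 × 0.771052 = 0.384 M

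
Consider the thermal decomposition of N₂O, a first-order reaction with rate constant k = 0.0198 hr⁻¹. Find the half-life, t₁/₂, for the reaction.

35.01 hr

Step 1: For a first-order reaction, t₁/₂ = ln(2)/k
Step 2: t₁/₂ = ln(2)/0.0198
Step 3: t₁/₂ = 0.6931/0.0198 = 35.01 hr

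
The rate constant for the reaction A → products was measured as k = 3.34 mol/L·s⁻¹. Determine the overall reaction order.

zeroth order (0)

Step 1: The units of k for an nth-order reaction are (concentration)^(1-n)·(time)⁻¹.
Step 2: Here k has units mol/L·s⁻¹, so the concentration exponent is 1.
Step 3: 1 - n = 1 ⇒ n = 0. The reaction is zeroth order.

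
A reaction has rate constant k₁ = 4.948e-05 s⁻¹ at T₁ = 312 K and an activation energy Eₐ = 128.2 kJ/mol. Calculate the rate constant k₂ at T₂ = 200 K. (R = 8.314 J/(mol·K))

4.728e-17 s⁻¹

Step 1: Use the two-temperature Arrhenius form: ln(k₂/k₁) = -Eₐ/R × (1/T₂ - 1/T₁)
Step 2: Convert Eₐ to J/mol: 128.2 kJ/mol = 128200 J/mol
Step 3: 1/T₂ - 1/T₁ = 1/200 - 1/312 = 1.794872e-03 K⁻¹
Step 4: ln(k₂/k₁) = -128200/8.314 × 1.794872e-03 = -27.67652
Step 5: k₂ = k₁ × exp(-27.67652) = 4.948e-05 × 9.55521e-13 = 4.728e-17 s⁻¹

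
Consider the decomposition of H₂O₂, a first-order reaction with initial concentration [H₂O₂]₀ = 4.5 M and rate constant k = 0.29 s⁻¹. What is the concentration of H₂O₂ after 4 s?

1.411 M

Step 1: For a first-order reaction: [H₂O₂] = [H₂O₂]₀ × e^(-kt)
Step 2: [H₂O₂] = 4.5 × e^(-0.29 × 4)
Step 3: [H₂O₂] = 4.5 × e^(-1.16)
Step 4: [H₂O₂] = 4.5 × 0.313486 = 1.411 M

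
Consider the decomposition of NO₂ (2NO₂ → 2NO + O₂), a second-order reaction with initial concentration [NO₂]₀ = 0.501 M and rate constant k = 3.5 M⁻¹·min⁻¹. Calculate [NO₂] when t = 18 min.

0.01539 M

Step 1: For a second-order reaction: 1/[NO₂] = 1/[NO₂]₀ + kt
Step 2: 1/[NO₂] = 1/0.501 + 3.5 × 18
Step 3: 1/[NO₂] = 1.996 + 63 = 65
Step 4: [NO₂] = 1/65 = 0.01539 M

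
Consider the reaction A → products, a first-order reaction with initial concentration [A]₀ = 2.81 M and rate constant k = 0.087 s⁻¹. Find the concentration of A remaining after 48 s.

0.04316 M

Step 1: For a first-order reaction: [A] = [A]₀ × e^(-kt)
Step 2: [A] = 2.81 × e^(-0.087 × 48)
Step 3: [A] = 2.81 × e^(-4.176)
Step 4: [A] = 2.81 × 0.0153598 = 0.04316 M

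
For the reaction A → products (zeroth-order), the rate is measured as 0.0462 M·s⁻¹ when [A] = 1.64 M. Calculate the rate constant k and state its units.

0.0462 M·s⁻¹

Step 1: For a zeroth-order reaction, rate = k (independent of concentration).
Step 2: k = rate = 0.0462 M·s⁻¹.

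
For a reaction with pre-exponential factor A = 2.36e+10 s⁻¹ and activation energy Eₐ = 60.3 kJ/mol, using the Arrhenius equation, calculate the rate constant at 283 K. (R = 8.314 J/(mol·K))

1.75e-01 s⁻¹

Step 1: Use the Arrhenius equation: k = A × exp(-Eₐ/RT)
Step 2: Convert Eₐ to J/mol: 60.3 kJ/mol = 60300 J/mol
Step 3: Calculate the exponent: -Eₐ/(RT) = -60300/(8.314 × 283) = -25.62836
Step 4: k = 2.36e+10 × exp(-25.62836)
Step 5: k = 2.36e+10 × 7.40875e-12 = 1.7485e-01 s⁻¹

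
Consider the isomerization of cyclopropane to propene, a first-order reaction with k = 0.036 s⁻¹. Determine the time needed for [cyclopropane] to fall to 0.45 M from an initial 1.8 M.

38.51 s

Step 1: For first-order: t = ln([cyclopropane]₀/[cyclopropane])/k
Step 2: t = ln(1.8/0.45)/0.036
Step 3: t = ln(4)/0.036
Step 4: t = 1.386/0.036 = 38.51 s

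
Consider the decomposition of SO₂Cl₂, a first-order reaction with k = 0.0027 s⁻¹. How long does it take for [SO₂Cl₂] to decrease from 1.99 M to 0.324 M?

672.3 s

Step 1: For first-order: t = ln([SO₂Cl₂]₀/[SO₂Cl₂])/k
Step 2: t = ln(1.99/0.324)/0.0027
Step 3: t = ln(6.142)/0.0027
Step 4: t = 1.815/0.0027 = 672.3 s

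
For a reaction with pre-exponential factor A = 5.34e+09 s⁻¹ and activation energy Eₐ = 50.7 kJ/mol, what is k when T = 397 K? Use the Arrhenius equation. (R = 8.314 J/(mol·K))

1.14e+03 s⁻¹

Step 1: Use the Arrhenius equation: k = A × exp(-Eₐ/RT)
Step 2: Convert Eₐ to J/mol: 50.7 kJ/mol = 50700 J/mol
Step 3: Calculate the exponent: -Eₐ/(RT) = -50700/(8.314 × 397) = -15.36057
Step 4: k = 5.34e+09 × exp(-15.36057)
Step 5: k = 5.34e+09 × 2.13299e-07 = 1.1390e+03 s⁻¹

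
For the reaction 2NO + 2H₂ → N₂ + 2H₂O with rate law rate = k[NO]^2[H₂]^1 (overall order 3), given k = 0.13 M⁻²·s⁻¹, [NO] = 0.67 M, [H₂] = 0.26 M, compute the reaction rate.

0.01517 M/s

Step 1: The rate law is rate = k[NO]^2[H₂]^1, overall order = 2+1 = 3
Step 2: Substitute values: rate = 0.13 × (0.67)^2 × (0.26)^1
Step 3: rate = 0.13 × 0.4489 × 0.26 = 0.0151728 M/s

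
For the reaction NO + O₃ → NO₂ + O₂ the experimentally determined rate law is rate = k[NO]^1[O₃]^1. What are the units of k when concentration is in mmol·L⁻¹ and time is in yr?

(mmol·L⁻¹)⁻¹·yr⁻¹

Step 1: Overall order = 1 + 1 = 2.
Step 2: rate has units mmol·L⁻¹·yr⁻¹; [NO]^1[O₃]^1 has units (mmol·L⁻¹)^2.
Step 3: k = rate/([NO]^1[O₃]^1), so units of k = (mmol·L⁻¹)^(1-2)·yr⁻¹ = (mmol·L⁻¹)⁻¹·yr⁻¹.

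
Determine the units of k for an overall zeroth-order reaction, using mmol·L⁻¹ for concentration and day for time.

mmol·L⁻¹·day⁻¹

Step 1: For overall order n, rate = k × (concentration)^n.
Step 2: Rate has units mmol·L⁻¹·day⁻¹; concentration term has units (mmol·L⁻¹)^0.
Step 3: k = rate / (concentration)^n, so units of k = (mmol·L⁻¹)^(1-0)·day⁻¹ = mmol·L⁻¹·day⁻¹.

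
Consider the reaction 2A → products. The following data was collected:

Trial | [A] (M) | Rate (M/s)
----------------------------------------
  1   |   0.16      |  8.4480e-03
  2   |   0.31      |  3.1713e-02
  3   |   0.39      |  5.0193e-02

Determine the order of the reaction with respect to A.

second order (2)

Step 1: Compare trials to find order n where rate₂/rate₁ = ([A]₂/[A]₁)^n
Step 2: rate₂/rate₁ = 3.1713e-02/8.4480e-03 = 3.754
Step 3: [A]₂/[A]₁ = 0.31/0.16 = 1.938
Step 4: n = ln(3.754)/ln(1.938) = 2.00 ≈ 2
Step 5: The reaction is second order in A.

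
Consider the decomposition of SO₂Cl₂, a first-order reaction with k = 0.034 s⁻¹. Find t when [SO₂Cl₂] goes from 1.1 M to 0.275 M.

40.77 s

Step 1: For first-order: t = ln([SO₂Cl₂]₀/[SO₂Cl₂])/k
Step 2: t = ln(1.1/0.275)/0.034
Step 3: t = ln(4)/0.034
Step 4: t = 1.386/0.034 = 40.77 s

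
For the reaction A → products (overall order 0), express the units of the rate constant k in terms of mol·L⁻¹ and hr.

mol·L⁻¹·hr⁻¹

Step 1: For overall order n, rate = k × (concentration)^n.
Step 2: Rate has units mol·L⁻¹·hr⁻¹; concentration term has units (mol·L⁻¹)^0.
Step 3: k = rate / (concentration)^n, so units of k = (mol·L⁻¹)^(1-0)·hr⁻¹ = mol·L⁻¹·hr⁻¹.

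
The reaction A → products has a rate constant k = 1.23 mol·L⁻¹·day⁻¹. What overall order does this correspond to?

zeroth order (0)

Step 1: The units of k for an nth-order reaction are (concentration)^(1-n)·(time)⁻¹.
Step 2: Here k has units mol·L⁻¹·day⁻¹, so the concentration exponent is 1.
Step 3: 1 - n = 1 ⇒ n = 0. The reaction is zeroth order.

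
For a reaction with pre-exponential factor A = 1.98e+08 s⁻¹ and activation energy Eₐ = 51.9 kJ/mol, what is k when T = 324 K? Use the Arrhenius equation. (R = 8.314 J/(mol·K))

8.49e-01 s⁻¹

Step 1: Use the Arrhenius equation: k = A × exp(-Eₐ/RT)
Step 2: Convert Eₐ to J/mol: 51.9 kJ/mol = 51900 J/mol
Step 3: Calculate the exponent: -Eₐ/(RT) = -51900/(8.314 × 324) = -19.26692
Step 4: k = 1.98e+08 × exp(-19.26692)
Step 5: k = 1.98e+08 × 4.29025e-09 = 8.4947e-01 s⁻¹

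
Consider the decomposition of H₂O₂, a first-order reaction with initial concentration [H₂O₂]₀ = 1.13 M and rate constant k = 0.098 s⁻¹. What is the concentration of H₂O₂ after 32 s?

0.04911 M

Step 1: For a first-order reaction: [H₂O₂] = [H₂O₂]₀ × e^(-kt)
Step 2: [H₂O₂] = 1.13 × e^(-0.098 × 32)
Step 3: [H₂O₂] = 1.13 × e^(-3.136)
Step 4: [H₂O₂] = 1.13 × 0.0434563 = 0.04911 M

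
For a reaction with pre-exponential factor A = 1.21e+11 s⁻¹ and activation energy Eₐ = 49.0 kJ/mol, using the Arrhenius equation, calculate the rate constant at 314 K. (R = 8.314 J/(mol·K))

8.54e+02 s⁻¹

Step 1: Use the Arrhenius equation: k = A × exp(-Eₐ/RT)
Step 2: Convert Eₐ to J/mol: 49.0 kJ/mol = 49000 J/mol
Step 3: Calculate the exponent: -Eₐ/(RT) = -49000/(8.314 × 314) = -18.76966
Step 4: k = 1.21e+11 × exp(-18.76966)
Step 5: k = 1.21e+11 × 7.05408e-09 = 8.5354e+02 s⁻¹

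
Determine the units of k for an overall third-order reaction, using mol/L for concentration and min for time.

(mol/L)⁻²·min⁻¹

Step 1: For overall order n, rate = k × (concentration)^n.
Step 2: Rate has units mol/L·min⁻¹; concentration term has units (mol/L)^3.
Step 3: k = rate / (concentration)^n, so units of k = (mol/L)^(1-3)·min⁻¹ = (mol/L)⁻²·min⁻¹.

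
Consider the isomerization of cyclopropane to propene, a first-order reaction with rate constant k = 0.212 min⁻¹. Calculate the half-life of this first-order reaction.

3.27 min

Step 1: For a first-order reaction, t₁/₂ = ln(2)/k
Step 2: t₁/₂ = ln(2)/0.212
Step 3: t₁/₂ = 0.6931/0.212 = 3.27 min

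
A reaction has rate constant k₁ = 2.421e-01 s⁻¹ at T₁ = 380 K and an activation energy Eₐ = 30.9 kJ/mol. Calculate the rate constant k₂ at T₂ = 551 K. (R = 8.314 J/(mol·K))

5.038e+00 s⁻¹

Step 1: Use the two-temperature Arrhenius form: ln(k₂/k₁) = -Eₐ/R × (1/T₂ - 1/T₁)
Step 2: Convert Eₐ to J/mol: 30.9 kJ/mol = 30900 J/mol
Step 3: 1/T₂ - 1/T₁ = 1/551 - 1/380 = -8.166969e-04 K⁻¹
Step 4: ln(k₂/k₁) = -30900/8.314 × -8.166969e-04 = 3.03535
Step 5: k₂ = k₁ × exp(3.03535) = 2.421e-01 × 2.08083e+01 = 5.038e+00 s⁻¹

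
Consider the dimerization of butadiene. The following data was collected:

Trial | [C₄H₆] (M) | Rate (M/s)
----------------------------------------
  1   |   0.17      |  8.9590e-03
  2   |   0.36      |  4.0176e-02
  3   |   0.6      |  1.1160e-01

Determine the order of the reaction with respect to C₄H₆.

second order (2)

Step 1: Compare trials to find order n where rate₂/rate₁ = ([C₄H₆]₂/[C₄H₆]₁)^n
Step 2: rate₂/rate₁ = 4.0176e-02/8.9590e-03 = 4.484
Step 3: [C₄H₆]₂/[C₄H₆]₁ = 0.36/0.17 = 2.118
Step 4: n = ln(4.484)/ln(2.118) = 2.00 ≈ 2
Step 5: The reaction is second order in C₄H₆.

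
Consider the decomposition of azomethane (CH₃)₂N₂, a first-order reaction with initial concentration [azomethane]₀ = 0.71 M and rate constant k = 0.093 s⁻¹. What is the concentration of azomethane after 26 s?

0.06326 M

Step 1: For a first-order reaction: [azomethane] = [azomethane]₀ × e^(-kt)
Step 2: [azomethane] = 0.71 × e^(-0.093 × 26)
Step 3: [azomethane] = 0.71 × e^(-2.418)
Step 4: [azomethane] = 0.71 × 0.0890996 = 0.06326 M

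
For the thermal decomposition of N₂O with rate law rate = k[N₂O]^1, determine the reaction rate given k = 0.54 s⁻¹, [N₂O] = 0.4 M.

0.216 M/s

Step 1: Identify the rate law: rate = k[N₂O]^1
Step 2: Substitute values: rate = 0.54 × (0.4)^1
Step 3: Calculate: rate = 0.54 × 0.4 = 0.216 M/s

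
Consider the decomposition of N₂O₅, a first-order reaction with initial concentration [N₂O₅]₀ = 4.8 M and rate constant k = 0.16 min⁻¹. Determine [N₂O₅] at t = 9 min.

1.137 M

Step 1: For a first-order reaction: [N₂O₅] = [N₂O₅]₀ × e^(-kt)
Step 2: [N₂O₅] = 4.8 × e^(-0.16 × 9)
Step 3: [N₂O₅] = 4.8 × e^(-1.44)
Step 4: [N₂O₅] = 4.8 × 0.236928 = 1.137 M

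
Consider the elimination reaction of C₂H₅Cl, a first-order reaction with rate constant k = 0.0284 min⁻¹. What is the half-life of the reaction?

24.41 min

Step 1: For a first-order reaction, t₁/₂ = ln(2)/k
Step 2: t₁/₂ = ln(2)/0.0284
Step 3: t₁/₂ = 0.6931/0.0284 = 24.41 min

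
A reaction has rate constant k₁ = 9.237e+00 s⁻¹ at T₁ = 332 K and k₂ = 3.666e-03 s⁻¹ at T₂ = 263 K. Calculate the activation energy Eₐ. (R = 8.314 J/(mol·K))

82.4 kJ/mol

Step 1: Use the two-temperature Arrhenius form: ln(k₂/k₁) = -Eₐ/R × (1/T₂ - 1/T₁)
Step 2: ln(k₂/k₁) = ln(3.666e-03/9.237e+00) = ln(0.000396882) = -7.83187
Step 3: 1/T₂ - 1/T₁ = 1/263 - 1/332 = 7.902332e-04 K⁻¹
Step 4: Eₐ = -R × ln(k₂/k₁) / (1/T₂ - 1/T₁) = -8.314 × -7.83187 / 7.902332e-04
Step 5: Eₐ = 8.2399e+04 J/mol = 82.4 kJ/mol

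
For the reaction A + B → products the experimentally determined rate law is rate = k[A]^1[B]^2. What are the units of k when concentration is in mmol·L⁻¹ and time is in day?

(mmol·L⁻¹)⁻²·day⁻¹

Step 1: Overall order = 1 + 2 = 3.
Step 2: rate has units mmol·L⁻¹·day⁻¹; [A]^1[B]^2 has units (mmol·L⁻¹)^3.
Step 3: k = rate/([A]^1[B]^2), so units of k = (mmol·L⁻¹)^(1-3)·day⁻¹ = (mmol·L⁻¹)⁻²·day⁻¹.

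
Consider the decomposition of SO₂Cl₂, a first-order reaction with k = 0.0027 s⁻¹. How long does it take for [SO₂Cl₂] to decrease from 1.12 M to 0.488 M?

307.7 s

Step 1: For first-order: t = ln([SO₂Cl₂]₀/[SO₂Cl₂])/k
Step 2: t = ln(1.12/0.488)/0.0027
Step 3: t = ln(2.295)/0.0027
Step 4: t = 0.8308/0.0027 = 307.7 s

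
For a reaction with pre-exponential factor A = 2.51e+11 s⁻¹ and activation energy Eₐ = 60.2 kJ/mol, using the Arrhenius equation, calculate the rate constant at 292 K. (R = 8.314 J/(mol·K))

4.27e+00 s⁻¹

Step 1: Use the Arrhenius equation: k = A × exp(-Eₐ/RT)
Step 2: Convert Eₐ to J/mol: 60.2 kJ/mol = 60200 J/mol
Step 3: Calculate the exponent: -Eₐ/(RT) = -60200/(8.314 × 292) = -24.79726
Step 4: k = 2.51e+11 × exp(-24.79726)
Step 5: k = 2.51e+11 × 1.70093e-11 = 4.2693e+00 s⁻¹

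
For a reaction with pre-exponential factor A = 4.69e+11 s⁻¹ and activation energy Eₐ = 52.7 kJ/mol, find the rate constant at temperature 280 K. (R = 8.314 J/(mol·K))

6.91e+01 s⁻¹

Step 1: Use the Arrhenius equation: k = A × exp(-Eₐ/RT)
Step 2: Convert Eₐ to J/mol: 52.7 kJ/mol = 52700 J/mol
Step 3: Calculate the exponent: -Eₐ/(RT) = -52700/(8.314 × 280) = -22.63823
Step 4: k = 4.69e+11 × exp(-22.63823)
Step 5: k = 4.69e+11 × 1.47347e-10 = 6.9106e+01 s⁻¹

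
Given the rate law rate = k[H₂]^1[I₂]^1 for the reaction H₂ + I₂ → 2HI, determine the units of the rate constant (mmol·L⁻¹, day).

(mmol·L⁻¹)⁻¹·day⁻¹

Step 1: Overall order = 1 + 1 = 2.
Step 2: rate has units mmol·L⁻¹·day⁻¹; [H₂]^1[I₂]^1 has units (mmol·L⁻¹)^2.
Step 3: k = rate/([H₂]^1[I₂]^1), so units of k = (mmol·L⁻¹)^(1-2)·day⁻¹ = (mmol·L⁻¹)⁻¹·day⁻¹.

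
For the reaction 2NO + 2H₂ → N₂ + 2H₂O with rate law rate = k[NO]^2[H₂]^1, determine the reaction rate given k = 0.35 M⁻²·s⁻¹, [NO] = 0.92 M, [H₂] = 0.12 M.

0.03555 M/s

Step 1: The rate law is rate = k[NO]^2[H₂]^1
Step 2: Substitute: rate = 0.35 × (0.92)^2 × (0.12)^1
Step 3: rate = 0.35 × 0.8464 × 0.12 = 0.0355488 M/s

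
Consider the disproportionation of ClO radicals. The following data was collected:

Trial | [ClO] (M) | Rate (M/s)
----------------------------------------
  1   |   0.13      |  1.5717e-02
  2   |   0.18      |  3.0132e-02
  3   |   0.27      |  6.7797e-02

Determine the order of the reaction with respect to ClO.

second order (2)

Step 1: Compare trials to find order n where rate₂/rate₁ = ([ClO]₂/[ClO]₁)^n
Step 2: rate₂/rate₁ = 3.0132e-02/1.5717e-02 = 1.917
Step 3: [ClO]₂/[ClO]₁ = 0.18/0.13 = 1.385
Step 4: n = ln(1.917)/ln(1.385) = 2.00 ≈ 2
Step 5: The reaction is second order in ClO.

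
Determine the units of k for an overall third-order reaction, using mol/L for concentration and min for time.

(mol/L)⁻²·min⁻¹

Step 1: For overall order n, rate = k × (concentration)^n.
Step 2: Rate has units mol/L·min⁻¹; concentration term has units (mol/L)^3.
Step 3: k = rate / (concentration)^n, so units of k = (mol/L)^(1-3)·min⁻¹ = (mol/L)⁻²·min⁻¹.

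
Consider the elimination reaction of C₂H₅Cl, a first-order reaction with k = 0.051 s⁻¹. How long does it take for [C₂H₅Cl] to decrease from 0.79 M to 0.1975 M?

27.18 s

Step 1: For first-order: t = ln([C₂H₅Cl]₀/[C₂H₅Cl])/k
Step 2: t = ln(0.79/0.1975)/0.051
Step 3: t = ln(4)/0.051
Step 4: t = 1.386/0.051 = 27.18 s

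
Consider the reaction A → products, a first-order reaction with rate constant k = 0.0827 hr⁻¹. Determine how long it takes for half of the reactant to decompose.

8.381 hr

Step 1: For a first-order reaction, t₁/₂ = ln(2)/k
Step 2: t₁/₂ = ln(2)/0.0827
Step 3: t₁/₂ = 0.6931/0.0827 = 8.381 hr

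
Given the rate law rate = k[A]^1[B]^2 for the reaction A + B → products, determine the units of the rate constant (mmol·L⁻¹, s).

(mmol·L⁻¹)⁻²·s⁻¹

Step 1: Overall order = 1 + 2 = 3.
Step 2: rate has units mmol·L⁻¹·s⁻¹; [A]^1[B]^2 has units (mmol·L⁻¹)^3.
Step 3: k = rate/([A]^1[B]^2), so units of k = (mmol·L⁻¹)^(1-3)·s⁻¹ = (mmol·L⁻¹)⁻²·s⁻¹.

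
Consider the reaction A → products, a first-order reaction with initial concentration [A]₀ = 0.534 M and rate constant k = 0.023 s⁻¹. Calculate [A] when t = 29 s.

0.2741 M

Step 1: For a first-order reaction: [A] = [A]₀ × e^(-kt)
Step 2: [A] = 0.534 × e^(-0.023 × 29)
Step 3: [A] = 0.534 × e^(-0.667)
Step 4: [A] = 0.534 × 0.513246 = 0.2741 M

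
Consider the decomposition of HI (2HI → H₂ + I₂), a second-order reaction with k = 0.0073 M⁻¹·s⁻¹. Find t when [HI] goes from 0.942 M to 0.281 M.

342.1 s

Step 1: For second-order: t = (1/[HI] - 1/[HI]₀)/k
Step 2: t = (1/0.281 - 1/0.942)/0.0073
Step 3: t = (3.559 - 1.062)/0.0073
Step 4: t = 2.497/0.0073 = 342.1 s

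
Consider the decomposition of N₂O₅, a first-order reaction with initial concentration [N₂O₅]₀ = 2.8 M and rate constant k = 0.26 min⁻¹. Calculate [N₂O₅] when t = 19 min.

0.02003 M

Step 1: For a first-order reaction: [N₂O₅] = [N₂O₅]₀ × e^(-kt)
Step 2: [N₂O₅] = 2.8 × e^(-0.26 × 19)
Step 3: [N₂O₅] = 2.8 × e^(-4.94)
Step 4: [N₂O₅] = 2.8 × 0.0071546 = 0.02003 M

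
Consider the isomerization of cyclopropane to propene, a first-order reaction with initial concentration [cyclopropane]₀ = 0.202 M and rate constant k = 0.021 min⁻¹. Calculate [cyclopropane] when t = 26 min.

0.117 M

Step 1: For a first-order reaction: [cyclopropane] = [cyclopropane]₀ × e^(-kt)
Step 2: [cyclopropane] = 0.202 × e^(-0.021 × 26)
Step 3: [cyclopropane] = 0.202 × e^(-0.546)
Step 4: [cyclopropane] = 0.202 × 0.579262 = 0.117 M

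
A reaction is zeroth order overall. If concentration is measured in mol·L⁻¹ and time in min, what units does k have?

mol·L⁻¹·min⁻¹

Step 1: For overall order n, rate = k × (concentration)^n.
Step 2: Rate has units mol·L⁻¹·min⁻¹; concentration term has units (mol·L⁻¹)^0.
Step 3: k = rate / (concentration)^n, so units of k = (mol·L⁻¹)^(1-0)·min⁻¹ = mol·L⁻¹·min⁻¹.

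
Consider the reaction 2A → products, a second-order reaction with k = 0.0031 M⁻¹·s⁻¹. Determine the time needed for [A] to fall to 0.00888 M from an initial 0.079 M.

3.224e+04 s

Step 1: For second-order: t = (1/[A] - 1/[A]₀)/k
Step 2: t = (1/0.00888 - 1/0.079)/0.0031
Step 3: t = (112.6 - 12.66)/0.0031
Step 4: t = 99.95/0.0031 = 3.224e+04 s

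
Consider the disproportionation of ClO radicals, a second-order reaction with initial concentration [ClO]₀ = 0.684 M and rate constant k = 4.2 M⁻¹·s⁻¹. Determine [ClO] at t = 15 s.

0.01551 M

Step 1: For a second-order reaction: 1/[ClO] = 1/[ClO]₀ + kt
Step 2: 1/[ClO] = 1/0.684 + 4.2 × 15
Step 3: 1/[ClO] = 1.462 + 63 = 64.46
Step 4: [ClO] = 1/64.46 = 0.01551 M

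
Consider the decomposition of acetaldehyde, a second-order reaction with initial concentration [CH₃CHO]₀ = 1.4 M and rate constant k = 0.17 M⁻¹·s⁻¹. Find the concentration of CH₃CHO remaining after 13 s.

0.342 M

Step 1: For a second-order reaction: 1/[CH₃CHO] = 1/[CH₃CHO]₀ + kt
Step 2: 1/[CH₃CHO] = 1/1.4 + 0.17 × 13
Step 3: 1/[CH₃CHO] = 0.7143 + 2.21 = 2.924
Step 4: [CH₃CHO] = 1/2.924 = 0.342 M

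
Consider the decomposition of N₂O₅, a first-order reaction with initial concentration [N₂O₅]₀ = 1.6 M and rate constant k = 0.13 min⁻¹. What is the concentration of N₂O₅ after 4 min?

0.9512 M

Step 1: For a first-order reaction: [N₂O₅] = [N₂O₅]₀ × e^(-kt)
Step 2: [N₂O₅] = 1.6 × e^(-0.13 × 4)
Step 3: [N₂O₅] = 1.6 × e^(-0.52)
Step 4: [N₂O₅] = 1.6 × 0.594521 = 0.9512 M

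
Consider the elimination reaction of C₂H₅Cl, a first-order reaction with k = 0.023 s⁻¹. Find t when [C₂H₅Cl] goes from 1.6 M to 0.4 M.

60.27 s

Step 1: For first-order: t = ln([C₂H₅Cl]₀/[C₂H₅Cl])/k
Step 2: t = ln(1.6/0.4)/0.023
Step 3: t = ln(4)/0.023
Step 4: t = 1.386/0.023 = 60.27 s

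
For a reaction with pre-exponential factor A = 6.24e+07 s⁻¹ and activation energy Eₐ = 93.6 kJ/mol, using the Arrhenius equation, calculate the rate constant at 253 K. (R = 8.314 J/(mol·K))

2.95e-12 s⁻¹

Step 1: Use the Arrhenius equation: k = A × exp(-Eₐ/RT)
Step 2: Convert Eₐ to J/mol: 93.6 kJ/mol = 93600 J/mol
Step 3: Calculate the exponent: -Eₐ/(RT) = -93600/(8.314 × 253) = -44.49849
Step 4: k = 6.24e+07 × exp(-44.49849)
Step 5: k = 6.24e+07 × 4.72663e-20 = 2.9494e-12 s⁻¹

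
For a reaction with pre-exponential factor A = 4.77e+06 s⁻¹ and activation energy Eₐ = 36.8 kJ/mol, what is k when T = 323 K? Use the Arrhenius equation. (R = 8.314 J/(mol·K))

5.33e+00 s⁻¹

Step 1: Use the Arrhenius equation: k = A × exp(-Eₐ/RT)
Step 2: Convert Eₐ to J/mol: 36.8 kJ/mol = 36800 J/mol
Step 3: Calculate the exponent: -Eₐ/(RT) = -36800/(8.314 × 323) = -13.70362
Step 4: k = 4.77e+06 × exp(-13.70362)
Step 5: k = 4.77e+06 × 1.11839e-06 = 5.3347e+00 s⁻¹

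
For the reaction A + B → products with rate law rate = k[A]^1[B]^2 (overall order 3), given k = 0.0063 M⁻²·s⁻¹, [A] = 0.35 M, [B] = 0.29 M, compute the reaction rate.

0.0001854 M/s

Step 1: The rate law is rate = k[A]^1[B]^2, overall order = 1+2 = 3
Step 2: Substitute values: rate = 0.0063 × (0.35)^1 × (0.29)^2
Step 3: rate = 0.0063 × 0.35 × 0.0841 = 0.00018544 M/s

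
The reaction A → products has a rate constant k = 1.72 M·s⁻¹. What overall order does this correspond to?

zeroth order (0)

Step 1: The units of k for an nth-order reaction are (concentration)^(1-n)·(time)⁻¹.
Step 2: Here k has units M·s⁻¹, so the concentration exponent is 1.
Step 3: 1 - n = 1 ⇒ n = 0. The reaction is zeroth order.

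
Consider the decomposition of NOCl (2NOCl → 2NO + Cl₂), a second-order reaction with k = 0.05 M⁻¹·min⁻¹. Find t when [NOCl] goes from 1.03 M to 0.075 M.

247.2 min

Step 1: For second-order: t = (1/[NOCl] - 1/[NOCl]₀)/k
Step 2: t = (1/0.075 - 1/1.03)/0.05
Step 3: t = (13.33 - 0.9709)/0.05
Step 4: t = 12.36/0.05 = 247.2 min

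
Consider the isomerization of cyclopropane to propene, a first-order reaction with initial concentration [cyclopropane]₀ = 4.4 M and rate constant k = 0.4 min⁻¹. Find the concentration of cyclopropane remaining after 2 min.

1.977 M

Step 1: For a first-order reaction: [cyclopropane] = [cyclopropane]₀ × e^(-kt)
Step 2: [cyclopropane] = 4.4 × e^(-0.4 × 2)
Step 3: [cyclopropane] = 4.4 × e^(-0.8)
Step 4: [cyclopropane] = 4.4 × 0.449329 = 1.977 M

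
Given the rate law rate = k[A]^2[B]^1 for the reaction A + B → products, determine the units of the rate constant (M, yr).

M⁻²·yr⁻¹

Step 1: Overall order = 2 + 1 = 3.
Step 2: rate has units M·yr⁻¹; [A]^2[B]^1 has units M^3.
Step 3: k = rate/([A]^2[B]^1), so units of k = M^(1-3)·yr⁻¹ = M⁻²·yr⁻¹.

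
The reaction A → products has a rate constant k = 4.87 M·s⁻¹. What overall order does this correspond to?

zeroth order (0)

Step 1: The units of k for an nth-order reaction are (concentration)^(1-n)·(time)⁻¹.
Step 2: Here k has units M·s⁻¹, so the concentration exponent is 1.
Step 3: 1 - n = 1 ⇒ n = 0. The reaction is zeroth order.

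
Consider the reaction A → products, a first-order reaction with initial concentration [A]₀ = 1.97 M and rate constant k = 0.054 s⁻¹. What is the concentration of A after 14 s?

0.925 M

Step 1: For a first-order reaction: [A] = [A]₀ × e^(-kt)
Step 2: [A] = 1.97 × e^(-0.054 × 14)
Step 3: [A] = 1.97 × e^(-0.756)
Step 4: [A] = 1.97 × 0.469541 = 0.925 M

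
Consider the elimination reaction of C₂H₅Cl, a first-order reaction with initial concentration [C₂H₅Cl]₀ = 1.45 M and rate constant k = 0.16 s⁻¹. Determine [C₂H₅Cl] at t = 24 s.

0.03117 M

Step 1: For a first-order reaction: [C₂H₅Cl] = [C₂H₅Cl]₀ × e^(-kt)
Step 2: [C₂H₅Cl] = 1.45 × e^(-0.16 × 24)
Step 3: [C₂H₅Cl] = 1.45 × e^(-3.84)
Step 4: [C₂H₅Cl] = 1.45 × 0.0214936 = 0.03117 M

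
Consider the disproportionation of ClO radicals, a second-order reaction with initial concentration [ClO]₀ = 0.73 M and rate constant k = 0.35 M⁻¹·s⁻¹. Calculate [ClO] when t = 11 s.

0.1916 M

Step 1: For a second-order reaction: 1/[ClO] = 1/[ClO]₀ + kt
Step 2: 1/[ClO] = 1/0.73 + 0.35 × 11
Step 3: 1/[ClO] = 1.37 + 3.85 = 5.22
Step 4: [ClO] = 1/5.22 = 0.1916 M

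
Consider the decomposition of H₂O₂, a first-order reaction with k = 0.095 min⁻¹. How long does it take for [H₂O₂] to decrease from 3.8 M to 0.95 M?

14.59 min

Step 1: For first-order: t = ln([H₂O₂]₀/[H₂O₂])/k
Step 2: t = ln(3.8/0.95)/0.095
Step 3: t = ln(4)/0.095
Step 4: t = 1.386/0.095 = 14.59 min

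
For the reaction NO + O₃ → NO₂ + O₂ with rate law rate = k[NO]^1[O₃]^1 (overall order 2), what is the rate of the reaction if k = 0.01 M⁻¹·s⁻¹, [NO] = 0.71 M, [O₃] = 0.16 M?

0.001136 M/s

Step 1: The rate law is rate = k[NO]^1[O₃]^1, overall order = 1+1 = 2
Step 2: Substitute values: rate = 0.01 × (0.71)^1 × (0.16)^1
Step 3: rate = 0.01 × 0.71 × 0.16 = 0.001136 M/s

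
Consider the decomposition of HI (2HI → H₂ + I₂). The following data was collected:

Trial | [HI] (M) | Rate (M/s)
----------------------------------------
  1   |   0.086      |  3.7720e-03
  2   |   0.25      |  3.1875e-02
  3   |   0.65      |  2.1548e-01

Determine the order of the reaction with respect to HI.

second order (2)

Step 1: Compare trials to find order n where rate₂/rate₁ = ([HI]₂/[HI]₁)^n
Step 2: rate₂/rate₁ = 3.1875e-02/3.7720e-03 = 8.451
Step 3: [HI]₂/[HI]₁ = 0.25/0.086 = 2.907
Step 4: n = ln(8.451)/ln(2.907) = 2.00 ≈ 2
Step 5: The reaction is second order in HI.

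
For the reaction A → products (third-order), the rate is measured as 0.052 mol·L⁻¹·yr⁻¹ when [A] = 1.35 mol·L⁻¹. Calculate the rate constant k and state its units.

0.02113 (mol·L⁻¹)⁻²·yr⁻¹

Step 1: rate = k[A]^3, so k = rate / [A]^3.
Step 2: k = 0.052 / (1.35)^3 = 0.052 / 2.46.
Step 3: k = 0.02113 (mol·L⁻¹)⁻²·yr⁻¹.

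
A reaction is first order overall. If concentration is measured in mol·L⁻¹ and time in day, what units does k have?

day⁻¹

Step 1: For overall order n, rate = k × (concentration)^n.
Step 2: Rate has units mol·L⁻¹·day⁻¹; concentration term has units (mol·L⁻¹)^1.
Step 3: k = rate / (concentration)^n, so units of k = (mol·L⁻¹)^(1-1)·day⁻¹ = day⁻¹.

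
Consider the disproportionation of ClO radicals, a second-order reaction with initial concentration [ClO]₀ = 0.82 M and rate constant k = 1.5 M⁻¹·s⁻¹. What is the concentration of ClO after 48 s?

0.01366 M

Step 1: For a second-order reaction: 1/[ClO] = 1/[ClO]₀ + kt
Step 2: 1/[ClO] = 1/0.82 + 1.5 × 48
Step 3: 1/[ClO] = 1.22 + 72 = 73.22
Step 4: [ClO] = 1/73.22 = 0.01366 M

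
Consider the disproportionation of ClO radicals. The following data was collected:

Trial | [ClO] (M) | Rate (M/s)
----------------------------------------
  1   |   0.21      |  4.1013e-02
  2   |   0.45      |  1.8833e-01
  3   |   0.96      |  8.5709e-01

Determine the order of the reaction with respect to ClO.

second order (2)

Step 1: Compare trials to find order n where rate₂/rate₁ = ([ClO]₂/[ClO]₁)^n
Step 2: rate₂/rate₁ = 1.8833e-01/4.1013e-02 = 4.592
Step 3: [ClO]₂/[ClO]₁ = 0.45/0.21 = 2.143
Step 4: n = ln(4.592)/ln(2.143) = 2.00 ≈ 2
Step 5: The reaction is second order in ClO.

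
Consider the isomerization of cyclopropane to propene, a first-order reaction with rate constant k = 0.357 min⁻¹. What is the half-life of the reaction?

1.942 min

Step 1: For a first-order reaction, t₁/₂ = ln(2)/k
Step 2: t₁/₂ = ln(2)/0.357
Step 3: t₁/₂ = 0.6931/0.357 = 1.942 min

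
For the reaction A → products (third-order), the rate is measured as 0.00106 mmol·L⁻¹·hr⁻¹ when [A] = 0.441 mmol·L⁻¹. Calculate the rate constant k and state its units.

0.01236 (mmol·L⁻¹)⁻²·hr⁻¹

Step 1: rate = k[A]^3, so k = rate / [A]^3.
Step 2: k = 0.00106 / (0.441)^3 = 0.00106 / 0.08577.
Step 3: k = 0.01236 (mmol·L⁻¹)⁻²·hr⁻¹.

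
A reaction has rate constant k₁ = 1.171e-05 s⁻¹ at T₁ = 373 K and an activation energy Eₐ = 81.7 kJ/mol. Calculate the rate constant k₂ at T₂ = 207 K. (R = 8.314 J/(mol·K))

7.819e-15 s⁻¹

Step 1: Use the two-temperature Arrhenius form: ln(k₂/k₁) = -Eₐ/R × (1/T₂ - 1/T₁)
Step 2: Convert Eₐ to J/mol: 81.7 kJ/mol = 81700 J/mol
Step 3: 1/T₂ - 1/T₁ = 1/207 - 1/373 = 2.149953e-03 K⁻¹
Step 4: ln(k₂/k₁) = -81700/8.314 × 2.149953e-03 = -21.12715
Step 5: k₂ = k₁ × exp(-21.12715) = 1.171e-05 × 6.67721e-10 = 7.819e-15 s⁻¹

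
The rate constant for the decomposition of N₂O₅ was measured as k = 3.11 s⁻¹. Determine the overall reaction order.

first order (1)

Step 1: The units of k for an nth-order reaction are (concentration)^(1-n)·(time)⁻¹.
Step 2: Here k has units s⁻¹, so the concentration exponent is 0.
Step 3: 1 - n = 0 ⇒ n = 1. The reaction is first order.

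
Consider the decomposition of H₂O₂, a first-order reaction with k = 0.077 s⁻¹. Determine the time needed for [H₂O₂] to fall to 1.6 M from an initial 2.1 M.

3.532 s

Step 1: For first-order: t = ln([H₂O₂]₀/[H₂O₂])/k
Step 2: t = ln(2.1/1.6)/0.077
Step 3: t = ln(1.312)/0.077
Step 4: t = 0.2719/0.077 = 3.532 s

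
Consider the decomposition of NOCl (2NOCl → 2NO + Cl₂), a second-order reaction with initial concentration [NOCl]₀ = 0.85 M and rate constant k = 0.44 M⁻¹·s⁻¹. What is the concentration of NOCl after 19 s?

0.1049 M

Step 1: For a second-order reaction: 1/[NOCl] = 1/[NOCl]₀ + kt
Step 2: 1/[NOCl] = 1/0.85 + 0.44 × 19
Step 3: 1/[NOCl] = 1.176 + 8.36 = 9.536
Step 4: [NOCl] = 1/9.536 = 0.1049 M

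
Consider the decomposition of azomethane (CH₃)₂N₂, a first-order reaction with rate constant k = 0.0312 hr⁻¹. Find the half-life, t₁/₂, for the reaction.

22.22 hr

Step 1: For a first-order reaction, t₁/₂ = ln(2)/k
Step 2: t₁/₂ = ln(2)/0.0312
Step 3: t₁/₂ = 0.6931/0.0312 = 22.22 hr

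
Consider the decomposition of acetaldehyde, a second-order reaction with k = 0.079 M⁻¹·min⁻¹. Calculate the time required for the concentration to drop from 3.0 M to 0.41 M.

26.65 min

Step 1: For second-order: t = (1/[CH₃CHO] - 1/[CH₃CHO]₀)/k
Step 2: t = (1/0.41 - 1/3.0)/0.079
Step 3: t = (2.439 - 0.3333)/0.079
Step 4: t = 2.106/0.079 = 26.65 min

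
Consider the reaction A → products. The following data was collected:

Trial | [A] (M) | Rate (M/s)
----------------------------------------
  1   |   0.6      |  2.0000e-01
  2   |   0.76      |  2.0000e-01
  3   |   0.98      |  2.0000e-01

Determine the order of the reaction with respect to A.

zeroth order (0)

Step 1: Compare trials - when concentration changes, rate stays constant.
Step 2: rate₂/rate₁ = 2.0000e-01/2.0000e-01 = 1
Step 3: [A]₂/[A]₁ = 0.76/0.6 = 1.267
Step 4: Since rate ratio ≈ (conc ratio)^0, the reaction is zeroth order.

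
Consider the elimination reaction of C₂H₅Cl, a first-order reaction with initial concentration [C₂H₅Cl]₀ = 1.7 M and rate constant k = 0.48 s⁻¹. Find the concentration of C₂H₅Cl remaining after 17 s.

0.000486 M

Step 1: For a first-order reaction: [C₂H₅Cl] = [C₂H₅Cl]₀ × e^(-kt)
Step 2: [C₂H₅Cl] = 1.7 × e^(-0.48 × 17)
Step 3: [C₂H₅Cl] = 1.7 × e^(-8.16)
Step 4: [C₂H₅Cl] = 1.7 × 0.000285862 = 0.000486 M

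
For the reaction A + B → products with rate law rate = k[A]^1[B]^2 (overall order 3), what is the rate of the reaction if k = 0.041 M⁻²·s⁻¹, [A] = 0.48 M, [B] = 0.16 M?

0.0005038 M/s

Step 1: The rate law is rate = k[A]^1[B]^2, overall order = 1+2 = 3
Step 2: Substitute values: rate = 0.041 × (0.48)^1 × (0.16)^2
Step 3: rate = 0.041 × 0.48 × 0.0256 = 0.000503808 M/s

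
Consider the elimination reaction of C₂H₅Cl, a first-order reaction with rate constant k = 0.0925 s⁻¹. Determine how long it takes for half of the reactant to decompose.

7.493 s

Step 1: For a first-order reaction, t₁/₂ = ln(2)/k
Step 2: t₁/₂ = ln(2)/0.0925
Step 3: t₁/₂ = 0.6931/0.0925 = 7.493 s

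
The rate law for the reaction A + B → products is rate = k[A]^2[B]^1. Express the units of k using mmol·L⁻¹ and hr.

(mmol·L⁻¹)⁻²·hr⁻¹

Step 1: Overall order = 2 + 1 = 3.
Step 2: rate has units mmol·L⁻¹·hr⁻¹; [A]^2[B]^1 has units (mmol·L⁻¹)^3.
Step 3: k = rate/([A]^2[B]^1), so units of k = (mmol·L⁻¹)^(1-3)·hr⁻¹ = (mmol·L⁻¹)⁻²·hr⁻¹.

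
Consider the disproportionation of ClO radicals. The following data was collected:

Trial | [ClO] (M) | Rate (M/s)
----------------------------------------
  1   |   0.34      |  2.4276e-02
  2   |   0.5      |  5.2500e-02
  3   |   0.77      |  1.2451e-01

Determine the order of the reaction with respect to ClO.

second order (2)

Step 1: Compare trials to find order n where rate₂/rate₁ = ([ClO]₂/[ClO]₁)^n
Step 2: rate₂/rate₁ = 5.2500e-02/2.4276e-02 = 2.163
Step 3: [ClO]₂/[ClO]₁ = 0.5/0.34 = 1.471
Step 4: n = ln(2.163)/ln(1.471) = 2.00 ≈ 2
Step 5: The reaction is second order in ClO.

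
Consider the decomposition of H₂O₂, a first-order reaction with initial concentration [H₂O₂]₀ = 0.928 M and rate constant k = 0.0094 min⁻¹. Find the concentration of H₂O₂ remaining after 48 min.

0.591 M

Step 1: For a first-order reaction: [H₂O₂] = [H₂O₂]₀ × e^(-kt)
Step 2: [H₂O₂] = 0.928 × e^(-0.0094 × 48)
Step 3: [H₂O₂] = 0.928 × e^(-0.4512)
Step 4: [H₂O₂] = 0.928 × 0.636863 = 0.591 M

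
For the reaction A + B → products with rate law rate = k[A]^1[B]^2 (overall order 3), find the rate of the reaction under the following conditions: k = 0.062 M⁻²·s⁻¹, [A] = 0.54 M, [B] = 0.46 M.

0.007084 M/s

Step 1: The rate law is rate = k[A]^1[B]^2, overall order = 1+2 = 3
Step 2: Substitute values: rate = 0.062 × (0.54)^1 × (0.46)^2
Step 3: rate = 0.062 × 0.54 × 0.2116 = 0.00708437 M/s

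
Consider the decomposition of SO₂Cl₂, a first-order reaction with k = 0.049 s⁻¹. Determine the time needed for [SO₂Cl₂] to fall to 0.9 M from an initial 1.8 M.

14.15 s

Step 1: For first-order: t = ln([SO₂Cl₂]₀/[SO₂Cl₂])/k
Step 2: t = ln(1.8/0.9)/0.049
Step 3: t = ln(2)/0.049
Step 4: t = 0.6931/0.049 = 14.15 s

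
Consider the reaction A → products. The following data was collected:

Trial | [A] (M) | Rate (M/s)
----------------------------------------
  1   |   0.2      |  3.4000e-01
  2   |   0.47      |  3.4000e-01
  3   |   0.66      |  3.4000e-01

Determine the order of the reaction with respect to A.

zeroth order (0)

Step 1: Compare trials - when concentration changes, rate stays constant.
Step 2: rate₂/rate₁ = 3.4000e-01/3.4000e-01 = 1
Step 3: [A]₂/[A]₁ = 0.47/0.2 = 2.35
Step 4: Since rate ratio ≈ (conc ratio)^0, the reaction is zeroth order.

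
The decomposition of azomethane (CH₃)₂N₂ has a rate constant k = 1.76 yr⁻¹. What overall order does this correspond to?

first order (1)

Step 1: The units of k for an nth-order reaction are (concentration)^(1-n)·(time)⁻¹.
Step 2: Here k has units yr⁻¹, so the concentration exponent is 0.
Step 3: 1 - n = 0 ⇒ n = 1. The reaction is first order.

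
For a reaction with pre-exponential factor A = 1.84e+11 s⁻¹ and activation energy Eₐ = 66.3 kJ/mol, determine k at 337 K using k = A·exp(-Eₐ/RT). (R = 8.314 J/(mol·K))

9.73e+00 s⁻¹

Step 1: Use the Arrhenius equation: k = A × exp(-Eₐ/RT)
Step 2: Convert Eₐ to J/mol: 66.3 kJ/mol = 66300 J/mol
Step 3: Calculate the exponent: -Eₐ/(RT) = -66300/(8.314 × 337) = -23.66321
Step 4: k = 1.84e+11 × exp(-23.66321)
Step 5: k = 1.84e+11 × 5.28687e-11 = 9.7278e+00 s⁻¹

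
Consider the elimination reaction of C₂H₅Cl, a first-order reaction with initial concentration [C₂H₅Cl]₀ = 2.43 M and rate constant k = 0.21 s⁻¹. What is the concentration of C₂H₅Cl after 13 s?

0.1585 M

Step 1: For a first-order reaction: [C₂H₅Cl] = [C₂H₅Cl]₀ × e^(-kt)
Step 2: [C₂H₅Cl] = 2.43 × e^(-0.21 × 13)
Step 3: [C₂H₅Cl] = 2.43 × e^(-2.73)
Step 4: [C₂H₅Cl] = 2.43 × 0.0652193 = 0.1585 M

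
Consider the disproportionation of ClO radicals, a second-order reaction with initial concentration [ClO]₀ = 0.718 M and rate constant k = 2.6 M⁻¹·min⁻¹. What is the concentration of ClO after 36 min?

0.01053 M

Step 1: For a second-order reaction: 1/[ClO] = 1/[ClO]₀ + kt
Step 2: 1/[ClO] = 1/0.718 + 2.6 × 36
Step 3: 1/[ClO] = 1.393 + 93.6 = 94.99
Step 4: [ClO] = 1/94.99 = 0.01053 M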